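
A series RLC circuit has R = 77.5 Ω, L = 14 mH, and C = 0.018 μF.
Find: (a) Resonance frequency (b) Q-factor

Step 1 — Resonance condition Im(Z)=0 gives ω₀ = 1/√(LC).
Step 2 — ω₀ = 1/√(0.014·1.8e-08) = 6.299e+04 rad/s.
Step 3 — f₀ = ω₀/(2π) = 1.003e+04 Hz.
Step 4 — Series Q: Q = ω₀L/R = 6.299e+04·0.014/77.5 = 11.38.

(a) f₀ = 1.003e+04 Hz  (b) Q = 11.38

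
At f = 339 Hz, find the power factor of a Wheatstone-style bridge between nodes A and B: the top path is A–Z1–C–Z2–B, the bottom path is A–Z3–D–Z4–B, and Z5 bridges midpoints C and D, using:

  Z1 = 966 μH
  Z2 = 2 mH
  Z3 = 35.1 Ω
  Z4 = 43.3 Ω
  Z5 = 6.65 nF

Step 1 — Angular frequency: ω = 2π·f = 2π·339 = 2130 rad/s.
Step 2 — Component impedances:
  Z1: Z = jωL = j·2130·0.000966 = 0 + j2.058 Ω
  Z2: Z = jωL = j·2130·0.002 = 0 + j4.26 Ω
  Z3: Z = R = 35.1 Ω
  Z4: Z = R = 43.3 Ω
  Z5: Z = 1/(jωC) = -j/(ω·C) = 0 - j7.06e+04 Ω
Step 3 — Bridge requires nodal analysis (the Z5 bridge couples midpoints C and D, so the two paths cannot be reduced to a simple series/parallel combination). Setting node B to ground and injecting 1 A at node A, the 3-node admittance system at A, C, D solves to V_A = Z_AB = 0.5058 + j6.277 Ω = 6.297∠85.4° Ω.
Step 4 — Power factor: PF = cos(φ) = Re(Z)/|Z| = 0.5058/6.297 = 0.08032.
Step 5 — Type: Im(Z) = 6.277 ⇒ lagging (phase φ = 85.4°).

PF = 0.08032 (lagging, φ = 85.4°)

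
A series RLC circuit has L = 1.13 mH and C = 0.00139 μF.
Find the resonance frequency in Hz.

Step 1 — Resonance condition Im(Z)=0 gives ω₀ = 1/√(LC).
Step 2 — ω₀ = 1/√(0.00113·1.39e-09) = 7.979e+05 rad/s.
Step 3 — f₀ = ω₀/(2π) = 1.27e+05 Hz.

f₀ = 1.27e+05 Hz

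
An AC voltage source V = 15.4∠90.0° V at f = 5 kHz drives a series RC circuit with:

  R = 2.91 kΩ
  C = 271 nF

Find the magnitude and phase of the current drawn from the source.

Step 1 — Angular frequency: ω = 2π·f = 2π·5000 = 3.142e+04 rad/s.
Step 2 — Component impedances:
  R: Z = R = 2910 Ω
  C: Z = 1/(jωC) = -j/(ω·C) = 0 - j117.5 Ω
Step 3 — Series combination: Z_total = R + C = 2910 - j117.5 Ω = 2912∠-2.3° Ω.
Step 4 — Source phasor: V = 15.4∠90.0° V = 0 + j15.4 V.
Step 5 — Ohm's law: I = V / Z_total = (0 + j15.4) / (2910 - j117.5) = -0.0002133 + j0.005283 A.
Step 6 — Convert to polar: |I| = 0.005288 A, ∠I = 92.3°.

I = 0.005288∠92.3° A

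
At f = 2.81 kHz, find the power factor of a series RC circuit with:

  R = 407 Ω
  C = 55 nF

Step 1 — Angular frequency: ω = 2π·f = 2π·2810 = 1.766e+04 rad/s.
Step 2 — Component impedances:
  R: Z = R = 407 Ω
  C: Z = 1/(jωC) = -j/(ω·C) = 0 - j1030 Ω
Step 3 — Series combination: Z_total = R + C = 407 - j1030 Ω = 1107∠-68.4° Ω.
Step 4 — Power factor: PF = cos(φ) = Re(Z)/|Z| = 407/1107.3 = 0.3676.
Step 5 — Type: Im(Z) = -1030 ⇒ leading (phase φ = -68.4°).

PF = 0.3676 (leading, φ = -68.4°)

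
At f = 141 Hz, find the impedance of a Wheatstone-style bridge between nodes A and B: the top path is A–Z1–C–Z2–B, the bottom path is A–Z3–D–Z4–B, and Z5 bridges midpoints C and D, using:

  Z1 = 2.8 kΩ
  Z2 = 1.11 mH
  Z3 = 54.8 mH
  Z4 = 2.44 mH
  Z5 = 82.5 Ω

Step 1 — Angular frequency: ω = 2π·f = 2π·141 = 885.9 rad/s.
Step 2 — Component impedances:
  Z1: Z = R = 2800 Ω
  Z2: Z = jωL = j·885.9·0.00111 = 0 + j0.9834 Ω
  Z3: Z = jωL = j·885.9·0.0548 = 0 + j48.55 Ω
  Z4: Z = jωL = j·885.9·0.00244 = 0 + j2.162 Ω
  Z5: Z = R = 82.5 Ω
Step 3 — Bridge requires nodal analysis (the Z5 bridge couples midpoints C and D, so the two paths cannot be reduced to a simple series/parallel combination). Setting node B to ground and injecting 1 A at node A, the 3-node admittance system at A, C, D solves to V_A = Z_AB = 0.9745 + j50.69 Ω = 50.7∠88.9° Ω.

Z = 0.9745 + j50.69 Ω = 50.7∠88.9° Ω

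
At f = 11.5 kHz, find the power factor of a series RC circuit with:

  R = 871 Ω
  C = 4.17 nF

Step 1 — Angular frequency: ω = 2π·f = 2π·1.15e+04 = 7.226e+04 rad/s.
Step 2 — Component impedances:
  R: Z = R = 871 Ω
  C: Z = 1/(jωC) = -j/(ω·C) = 0 - j3319 Ω
Step 3 — Series combination: Z_total = R + C = 871 - j3319 Ω = 3431∠-75.3° Ω.
Step 4 — Power factor: PF = cos(φ) = Re(Z)/|Z| = 871/3431.2 = 0.2538.
Step 5 — Type: Im(Z) = -3319 ⇒ leading (phase φ = -75.3°).

PF = 0.2538 (leading, φ = -75.3°)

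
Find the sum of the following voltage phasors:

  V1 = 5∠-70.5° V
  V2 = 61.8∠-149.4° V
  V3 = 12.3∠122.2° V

Step 1 — Convert each phasor to rectangular form:
  V1 = 5·(cos(-70.5°) + j·sin(-70.5°)) = 1.669 - j4.713 V
  V2 = 61.8·(cos(-149.4°) + j·sin(-149.4°)) = -53.19 - j31.46 V
  V3 = 12.3·(cos(122.2°) + j·sin(122.2°)) = -6.554 + j10.41 V
Step 2 — Sum components: V_total = -58.08 - j25.76 V.
Step 3 — Convert to polar: |V_total| = 63.54 V, ∠V_total = -156.1°.

V_total = 63.54∠-156.1° V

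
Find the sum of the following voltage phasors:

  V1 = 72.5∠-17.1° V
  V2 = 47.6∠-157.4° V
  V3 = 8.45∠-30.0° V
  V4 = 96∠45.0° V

Step 1 — Convert each phasor to rectangular form:
  V1 = 72.5·(cos(-17.1°) + j·sin(-17.1°)) = 69.29 - j21.32 V
  V2 = 47.6·(cos(-157.4°) + j·sin(-157.4°)) = -43.94 - j18.29 V
  V3 = 8.45·(cos(-30.0°) + j·sin(-30.0°)) = 7.318 - j4.225 V
  V4 = 96·(cos(45.0°) + j·sin(45.0°)) = 67.88 + j67.88 V
Step 2 — Sum components: V_total = 100.6 + j24.05 V.
Step 3 — Convert to polar: |V_total| = 103.4 V, ∠V_total = 13.4°.

V_total = 103.4∠13.4° V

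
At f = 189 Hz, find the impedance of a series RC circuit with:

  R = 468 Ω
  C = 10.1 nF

Step 1 — Angular frequency: ω = 2π·f = 2π·189 = 1188 rad/s.
Step 2 — Component impedances:
  R: Z = R = 468 Ω
  C: Z = 1/(jωC) = -j/(ω·C) = 0 - j8.338e+04 Ω
Step 3 — Series combination: Z_total = R + C = 468 - j8.338e+04 Ω = 8.338e+04∠-89.7° Ω.

Z = 468 - j8.338e+04 Ω = 8.338e+04∠-89.7° Ω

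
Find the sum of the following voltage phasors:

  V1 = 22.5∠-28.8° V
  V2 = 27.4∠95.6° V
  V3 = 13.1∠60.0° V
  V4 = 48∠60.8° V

Step 1 — Convert each phasor to rectangular form:
  V1 = 22.5·(cos(-28.8°) + j·sin(-28.8°)) = 19.72 - j10.84 V
  V2 = 27.4·(cos(95.6°) + j·sin(95.6°)) = -2.674 + j27.27 V
  V3 = 13.1·(cos(60.0°) + j·sin(60.0°)) = 6.55 + j11.34 V
  V4 = 48·(cos(60.8°) + j·sin(60.8°)) = 23.42 + j41.9 V
Step 2 — Sum components: V_total = 47.01 + j69.67 V.
Step 3 — Convert to polar: |V_total| = 84.05 V, ∠V_total = 56.0°.

V_total = 84.05∠56.0° V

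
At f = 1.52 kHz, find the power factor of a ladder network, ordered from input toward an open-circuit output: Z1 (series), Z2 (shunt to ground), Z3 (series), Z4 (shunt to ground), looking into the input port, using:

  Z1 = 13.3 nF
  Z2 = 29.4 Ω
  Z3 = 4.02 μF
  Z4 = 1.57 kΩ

Step 1 — Angular frequency: ω = 2π·f = 2π·1520 = 9550 rad/s.
Step 2 — Component impedances:
  Z1: Z = 1/(jωC) = -j/(ω·C) = 0 - j7873 Ω
  Z2: Z = R = 29.4 Ω
  Z3: Z = 1/(jωC) = -j/(ω·C) = 0 - j26.05 Ω
  Z4: Z = R = 1570 Ω
Step 3 — Ladder network (open output): work backward from the far end, alternating series and parallel combinations. Z_in = 28.86 - j7873 Ω = 7873∠-89.8° Ω.
Step 4 — Power factor: PF = cos(φ) = Re(Z)/|Z| = 28.86/7873 = 0.003666.
Step 5 — Type: Im(Z) = -7873 ⇒ leading (phase φ = -89.8°).

PF = 0.003666 (leading, φ = -89.8°)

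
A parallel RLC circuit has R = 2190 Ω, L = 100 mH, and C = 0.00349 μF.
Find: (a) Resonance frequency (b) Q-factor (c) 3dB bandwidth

Step 1 — Resonance: ω₀ = 1/√(LC) = 1/√(0.1·3.49e-09) = 5.353e+04 rad/s.
Step 2 — f₀ = ω₀/(2π) = 8519 Hz.
Step 3 — Parallel Q: Q = R/(ω₀L) = 2190/(5.353e+04·0.1) = 0.4091.
Step 4 — Bandwidth: Δω = ω₀/Q = 1.308e+05 rad/s; BW = Δω/(2π) = 2.082e+04 Hz.

(a) f₀ = 8519 Hz  (b) Q = 0.4091  (c) BW = 2.082e+04 Hz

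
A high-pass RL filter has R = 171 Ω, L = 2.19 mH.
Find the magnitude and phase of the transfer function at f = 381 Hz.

Step 1 — Angular frequency: ω = 2π·381 = 2394 rad/s.
Step 2 — Transfer function: H(jω) = jωL/(R + jωL).
Step 3 — Numerator jωL = j·5.243; denominator R + jωL = 171 + j5.243.
Step 4 — H = 0.0009391 + j0.03063.
Step 5 — Magnitude: |H| = 0.03064 (-30.3 dB); phase: φ = 88.2°.

|H| = 0.03064 (-30.3 dB), φ = 88.2°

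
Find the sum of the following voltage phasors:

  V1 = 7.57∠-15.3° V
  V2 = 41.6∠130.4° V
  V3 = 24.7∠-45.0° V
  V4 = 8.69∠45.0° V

Step 1 — Convert each phasor to rectangular form:
  V1 = 7.57·(cos(-15.3°) + j·sin(-15.3°)) = 7.302 - j1.998 V
  V2 = 41.6·(cos(130.4°) + j·sin(130.4°)) = -26.96 + j31.68 V
  V3 = 24.7·(cos(-45.0°) + j·sin(-45.0°)) = 17.47 - j17.47 V
  V4 = 8.69·(cos(45.0°) + j·sin(45.0°)) = 6.145 + j6.145 V
Step 2 — Sum components: V_total = 3.95 + j18.36 V.
Step 3 — Convert to polar: |V_total| = 18.78 V, ∠V_total = 77.9°.

V_total = 18.78∠77.9° V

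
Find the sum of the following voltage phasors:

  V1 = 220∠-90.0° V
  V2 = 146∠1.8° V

Step 1 — Convert each phasor to rectangular form:
  V1 = 220·(cos(-90.0°) + j·sin(-90.0°)) = 0 - j220 V
  V2 = 146·(cos(1.8°) + j·sin(1.8°)) = 145.9 + j4.586 V
Step 2 — Sum components: V_total = 145.9 - j215.4 V.
Step 3 — Convert to polar: |V_total| = 260.2 V, ∠V_total = -55.9°.

V_total = 260.2∠-55.9° V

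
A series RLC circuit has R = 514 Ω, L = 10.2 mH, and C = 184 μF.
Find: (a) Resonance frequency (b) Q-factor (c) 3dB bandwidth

Step 1 — Resonance: ω₀ = 1/√(LC) = 1/√(0.0102·0.000184) = 729.9 rad/s.
Step 2 — f₀ = ω₀/(2π) = 116.2 Hz.
Step 3 — Series Q: Q = ω₀L/R = 729.9·0.0102/514 = 0.01449.
Step 4 — Bandwidth: Δω = ω₀/Q = 5.039e+04 rad/s; BW = Δω/(2π) = 8020 Hz.

(a) f₀ = 116.2 Hz  (b) Q = 0.01449  (c) BW = 8020 Hz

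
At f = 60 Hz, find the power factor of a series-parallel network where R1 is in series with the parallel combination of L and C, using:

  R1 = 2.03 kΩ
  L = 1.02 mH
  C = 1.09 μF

Step 1 — Angular frequency: ω = 2π·f = 2π·60 = 377 rad/s.
Step 2 — Component impedances:
  R1: Z = R = 2030 Ω
  L: Z = jωL = j·377·0.00102 = 0 + j0.3845 Ω
  C: Z = 1/(jωC) = -j/(ω·C) = 0 - j2434 Ω
Step 3 — Parallel branch: L || C = 1/(1/L + 1/C) = 0 + j0.3846 Ω.
Step 4 — Series with R1: Z_total = R1 + (L || C) = 2030 + j0.3846 Ω = 2030∠0.0° Ω.
Step 5 — Power factor: PF = cos(φ) = Re(Z)/|Z| = 2030/2030 = 1.
Step 6 — Type: Im(Z) = 0.3846 ⇒ lagging (phase φ = 0.0°).

PF = 1 (lagging, φ = 0.0°)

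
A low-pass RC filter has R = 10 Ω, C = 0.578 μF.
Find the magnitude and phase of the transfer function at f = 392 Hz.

Step 1 — Angular frequency: ω = 2π·392 = 2463 rad/s.
Step 2 — Transfer function: H(jω) = 1/(1 + jωRC).
Step 3 — Denominator: 1 + jωRC = 1 + j·2463·10·5.78e-07 = 1 + j0.01424.
Step 4 — H = 0.9998 - j0.01423.
Step 5 — Magnitude: |H| = 0.9999 (-0.0 dB); phase: φ = -0.8°.

|H| = 0.9999 (-0.0 dB), φ = -0.8°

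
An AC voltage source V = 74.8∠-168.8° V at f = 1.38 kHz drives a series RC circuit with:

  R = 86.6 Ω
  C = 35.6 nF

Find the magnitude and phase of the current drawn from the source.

Step 1 — Angular frequency: ω = 2π·f = 2π·1380 = 8671 rad/s.
Step 2 — Component impedances:
  R: Z = R = 86.6 Ω
  C: Z = 1/(jωC) = -j/(ω·C) = 0 - j3240 Ω
Step 3 — Series combination: Z_total = R + C = 86.6 - j3240 Ω = 3241∠-88.5° Ω.
Step 4 — Source phasor: V = 74.8∠-168.8° V = -73.38 - j14.53 V.
Step 5 — Ohm's law: I = V / Z_total = (-73.38 - j14.53) / (86.6 - j3240) = 0.003877 - j0.02275 A.
Step 6 — Convert to polar: |I| = 0.02308 A, ∠I = -80.3°.

I = 0.02308∠-80.3° A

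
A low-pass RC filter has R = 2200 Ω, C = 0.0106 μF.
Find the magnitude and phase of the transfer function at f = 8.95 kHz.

Step 1 — Angular frequency: ω = 2π·8950 = 5.623e+04 rad/s.
Step 2 — Transfer function: H(jω) = 1/(1 + jωRC).
Step 3 — Denominator: 1 + jωRC = 1 + j·5.623e+04·2200·1.06e-08 = 1 + j1.311.
Step 4 — H = 0.3677 - j0.4822.
Step 5 — Magnitude: |H| = 0.6064 (-4.3 dB); phase: φ = -52.7°.

|H| = 0.6064 (-4.3 dB), φ = -52.7°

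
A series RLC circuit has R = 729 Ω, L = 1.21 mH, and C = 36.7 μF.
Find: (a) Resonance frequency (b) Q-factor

Step 1 — Resonance condition Im(Z)=0 gives ω₀ = 1/√(LC).
Step 2 — ω₀ = 1/√(0.00121·3.67e-05) = 4745 rad/s.
Step 3 — f₀ = ω₀/(2π) = 755.3 Hz.
Step 4 — Series Q: Q = ω₀L/R = 4745·0.00121/729 = 0.007876.

(a) f₀ = 755.3 Hz  (b) Q = 0.007876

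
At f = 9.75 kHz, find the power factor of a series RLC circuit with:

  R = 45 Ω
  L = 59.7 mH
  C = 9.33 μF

Step 1 — Angular frequency: ω = 2π·f = 2π·9750 = 6.126e+04 rad/s.
Step 2 — Component impedances:
  R: Z = R = 45 Ω
  L: Z = jωL = j·6.126e+04·0.0597 = 0 + j3657 Ω
  C: Z = 1/(jωC) = -j/(ω·C) = 0 - j1.75 Ω
Step 3 — Series combination: Z_total = R + L + C = 45 + j3656 Ω = 3656∠89.3° Ω.
Step 4 — Power factor: PF = cos(φ) = Re(Z)/|Z| = 45/3656 = 0.01231.
Step 5 — Type: Im(Z) = 3656 ⇒ lagging (phase φ = 89.3°).

PF = 0.01231 (lagging, φ = 89.3°)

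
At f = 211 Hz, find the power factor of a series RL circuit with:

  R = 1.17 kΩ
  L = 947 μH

Step 1 — Angular frequency: ω = 2π·f = 2π·211 = 1326 rad/s.
Step 2 — Component impedances:
  R: Z = R = 1170 Ω
  L: Z = jωL = j·1326·0.000947 = 0 + j1.255 Ω
Step 3 — Series combination: Z_total = R + L = 1170 + j1.255 Ω = 1170∠0.1° Ω.
Step 4 — Power factor: PF = cos(φ) = Re(Z)/|Z| = 1170/1170 = 1.
Step 5 — Type: Im(Z) = 1.255 ⇒ lagging (phase φ = 0.1°).

PF = 1 (lagging, φ = 0.1°)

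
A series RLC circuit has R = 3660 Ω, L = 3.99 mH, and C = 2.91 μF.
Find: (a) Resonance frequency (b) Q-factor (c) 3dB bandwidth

Step 1 — Resonance condition Im(Z)=0 gives ω₀ = 1/√(LC).
Step 2 — ω₀ = 1/√(0.00399·2.91e-06) = 9280 rad/s.
Step 3 — f₀ = ω₀/(2π) = 1477 Hz.
Step 4 — Series Q: Q = ω₀L/R = 9280·0.00399/3660 = 0.01012.
Step 5 — 3dB bandwidth: Δω = ω₀/Q = 9.173e+05 rad/s; BW = Δω/(2π) = 1.46e+05 Hz.

(a) f₀ = 1477 Hz  (b) Q = 0.01012  (c) BW = 1.46e+05 Hz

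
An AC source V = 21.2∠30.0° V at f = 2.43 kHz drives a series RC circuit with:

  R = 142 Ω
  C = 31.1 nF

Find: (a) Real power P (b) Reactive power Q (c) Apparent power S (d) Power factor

Step 1 — Angular frequency: ω = 2π·f = 2π·2430 = 1.527e+04 rad/s.
Step 2 — Component impedances:
  R: Z = R = 142 Ω
  C: Z = 1/(jωC) = -j/(ω·C) = 0 - j2106 Ω
Step 3 — Series combination: Z_total = R + C = 142 - j2106 Ω = 2111∠-86.1° Ω.
Step 4 — Source phasor: V = 21.2∠30.0° V = 18.36 + j10.6 V.
Step 5 — Current: I = V / Z = -0.004425 + j0.009016 A = 0.01004∠116.1° A.
Step 6 — Complex power: S = V·I* = 0.01432 - j0.2124 VA.
Step 7 — Real power: P = Re(S) = 0.01432 W.
Step 8 — Reactive power: Q = Im(S) = -0.2124 VAR.
Step 9 — Apparent power: |S| = 0.2129 VA.
Step 10 — Power factor: PF = P/|S| = 0.06727 (leading).

(a) P = 0.01432 W  (b) Q = -0.2124 VAR  (c) S = 0.2129 VA  (d) PF = 0.06727 (leading)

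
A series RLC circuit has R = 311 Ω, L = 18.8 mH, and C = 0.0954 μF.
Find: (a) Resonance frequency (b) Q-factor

Step 1 — Resonance condition Im(Z)=0 gives ω₀ = 1/√(LC).
Step 2 — ω₀ = 1/√(0.0188·9.54e-08) = 2.361e+04 rad/s.
Step 3 — f₀ = ω₀/(2π) = 3758 Hz.
Step 4 — Series Q: Q = ω₀L/R = 2.361e+04·0.0188/311 = 1.427.

(a) f₀ = 3758 Hz  (b) Q = 1.427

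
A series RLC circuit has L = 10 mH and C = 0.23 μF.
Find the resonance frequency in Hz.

Step 1 — Resonance condition Im(Z)=0 gives ω₀ = 1/√(LC).
Step 2 — ω₀ = 1/√(0.01·2.3e-07) = 2.085e+04 rad/s.
Step 3 — f₀ = ω₀/(2π) = 3319 Hz.

f₀ = 3319 Hz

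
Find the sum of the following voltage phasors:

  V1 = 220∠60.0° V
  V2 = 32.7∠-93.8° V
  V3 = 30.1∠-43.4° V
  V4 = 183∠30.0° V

Step 1 — Convert each phasor to rectangular form:
  V1 = 220·(cos(60.0°) + j·sin(60.0°)) = 110 + j190.5 V
  V2 = 32.7·(cos(-93.8°) + j·sin(-93.8°)) = -2.167 - j32.63 V
  V3 = 30.1·(cos(-43.4°) + j·sin(-43.4°)) = 21.87 - j20.68 V
  V4 = 183·(cos(30.0°) + j·sin(30.0°)) = 158.5 + j91.5 V
Step 2 — Sum components: V_total = 288.2 + j228.7 V.
Step 3 — Convert to polar: |V_total| = 367.9 V, ∠V_total = 38.4°.

V_total = 367.9∠38.4° V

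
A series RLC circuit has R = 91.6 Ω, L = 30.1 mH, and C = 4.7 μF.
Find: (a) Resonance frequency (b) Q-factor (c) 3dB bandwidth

Step 1 — Resonance: ω₀ = 1/√(LC) = 1/√(0.0301·4.7e-06) = 2659 rad/s.
Step 2 — f₀ = ω₀/(2π) = 423.1 Hz.
Step 3 — Series Q: Q = ω₀L/R = 2659·0.0301/91.6 = 0.8737.
Step 4 — Bandwidth: Δω = ω₀/Q = 3043 rad/s; BW = Δω/(2π) = 484.3 Hz.

(a) f₀ = 423.1 Hz  (b) Q = 0.8737  (c) BW = 484.3 Hz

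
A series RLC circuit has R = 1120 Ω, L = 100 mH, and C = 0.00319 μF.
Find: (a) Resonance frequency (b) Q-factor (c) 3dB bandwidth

Step 1 — Resonance: ω₀ = 1/√(LC) = 1/√(0.1·3.19e-09) = 5.599e+04 rad/s.
Step 2 — f₀ = ω₀/(2π) = 8911 Hz.
Step 3 — Series Q: Q = ω₀L/R = 5.599e+04·0.1/1120 = 4.999.
Step 4 — Bandwidth: Δω = ω₀/Q = 1.12e+04 rad/s; BW = Δω/(2π) = 1783 Hz.

(a) f₀ = 8911 Hz  (b) Q = 4.999  (c) BW = 1783 Hz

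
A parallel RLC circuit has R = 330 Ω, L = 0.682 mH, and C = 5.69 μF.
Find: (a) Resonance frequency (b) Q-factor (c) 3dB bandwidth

Step 1 — Resonance: ω₀ = 1/√(LC) = 1/√(0.000682·5.69e-06) = 1.605e+04 rad/s.
Step 2 — f₀ = ω₀/(2π) = 2555 Hz.
Step 3 — Parallel Q: Q = R/(ω₀L) = 330/(1.605e+04·0.000682) = 30.14.
Step 4 — Bandwidth: Δω = ω₀/Q = 532.6 rad/s; BW = Δω/(2π) = 84.76 Hz.

(a) f₀ = 2555 Hz  (b) Q = 30.14  (c) BW = 84.76 Hz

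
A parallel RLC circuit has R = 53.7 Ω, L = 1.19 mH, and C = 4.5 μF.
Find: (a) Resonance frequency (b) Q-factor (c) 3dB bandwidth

Step 1 — Resonance: ω₀ = 1/√(LC) = 1/√(0.00119·4.5e-06) = 1.367e+04 rad/s.
Step 2 — f₀ = ω₀/(2π) = 2175 Hz.
Step 3 — Parallel Q: Q = R/(ω₀L) = 53.7/(1.367e+04·0.00119) = 3.302.
Step 4 — Bandwidth: Δω = ω₀/Q = 4138 rad/s; BW = Δω/(2π) = 658.6 Hz.

(a) f₀ = 2175 Hz  (b) Q = 3.302  (c) BW = 658.6 Hz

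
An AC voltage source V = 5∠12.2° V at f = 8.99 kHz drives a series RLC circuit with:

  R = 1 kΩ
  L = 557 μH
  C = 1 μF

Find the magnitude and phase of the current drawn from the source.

Step 1 — Angular frequency: ω = 2π·f = 2π·8990 = 5.649e+04 rad/s.
Step 2 — Component impedances:
  R: Z = R = 1000 Ω
  L: Z = jωL = j·5.649e+04·0.000557 = 0 + j31.46 Ω
  C: Z = 1/(jωC) = -j/(ω·C) = 0 - j17.7 Ω
Step 3 — Series combination: Z_total = R + L + C = 1000 + j13.76 Ω = 1000∠0.8° Ω.
Step 4 — Source phasor: V = 5∠12.2° V = 4.887 + j1.057 V.
Step 5 — Ohm's law: I = V / Z_total = (4.887 + j1.057) / (1000 + j13.76) = 0.004901 + j0.0009892 A.
Step 6 — Convert to polar: |I| = 0.005 A, ∠I = 11.4°.

I = 0.005∠11.4° A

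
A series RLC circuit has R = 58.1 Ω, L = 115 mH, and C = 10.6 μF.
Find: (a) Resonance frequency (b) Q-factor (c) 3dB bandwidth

Step 1 — Resonance: ω₀ = 1/√(LC) = 1/√(0.115·1.06e-05) = 905.7 rad/s.
Step 2 — f₀ = ω₀/(2π) = 144.2 Hz.
Step 3 — Series Q: Q = ω₀L/R = 905.7·0.115/58.1 = 1.793.
Step 4 — Bandwidth: Δω = ω₀/Q = 505.2 rad/s; BW = Δω/(2π) = 80.41 Hz.

(a) f₀ = 144.2 Hz  (b) Q = 1.793  (c) BW = 80.41 Hz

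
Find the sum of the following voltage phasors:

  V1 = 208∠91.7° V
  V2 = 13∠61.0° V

Step 1 — Convert each phasor to rectangular form:
  V1 = 208·(cos(91.7°) + j·sin(91.7°)) = -6.171 + j207.9 V
  V2 = 13·(cos(61.0°) + j·sin(61.0°)) = 6.303 + j11.37 V
Step 2 — Sum components: V_total = 0.1319 + j219.3 V.
Step 3 — Convert to polar: |V_total| = 219.3 V, ∠V_total = 90.0°.

V_total = 219.3∠90.0° V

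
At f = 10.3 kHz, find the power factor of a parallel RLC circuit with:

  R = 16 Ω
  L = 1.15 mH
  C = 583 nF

Step 1 — Angular frequency: ω = 2π·f = 2π·1.03e+04 = 6.472e+04 rad/s.
Step 2 — Component impedances:
  R: Z = R = 16 Ω
  L: Z = jωL = j·6.472e+04·0.00115 = 0 + j74.42 Ω
  C: Z = 1/(jωC) = -j/(ω·C) = 0 - j26.5 Ω
Step 3 — Parallel combination: 1/Z_total = 1/R + 1/L + 1/C; Z_total = 13.9 - j5.403 Ω = 14.91∠-21.2° Ω.
Step 4 — Power factor: PF = cos(φ) = Re(Z)/|Z| = 13.9/14.913 = 0.9321.
Step 5 — Type: Im(Z) = -5.403 ⇒ leading (phase φ = -21.2°).

PF = 0.9321 (leading, φ = -21.2°)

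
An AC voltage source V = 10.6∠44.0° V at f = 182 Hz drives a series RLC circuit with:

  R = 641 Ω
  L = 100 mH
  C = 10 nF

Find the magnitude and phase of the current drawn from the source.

Step 1 — Angular frequency: ω = 2π·f = 2π·182 = 1144 rad/s.
Step 2 — Component impedances:
  R: Z = R = 641 Ω
  L: Z = jωL = j·1144·0.1 = 0 + j114.4 Ω
  C: Z = 1/(jωC) = -j/(ω·C) = 0 - j8.745e+04 Ω
Step 3 — Series combination: Z_total = R + L + C = 641 - j8.733e+04 Ω = 8.734e+04∠-89.6° Ω.
Step 4 — Source phasor: V = 10.6∠44.0° V = 7.625 + j7.363 V.
Step 5 — Ohm's law: I = V / Z_total = (7.625 + j7.363) / (641 - j8.733e+04) = -8.367e-05 + j8.792e-05 A.
Step 6 — Convert to polar: |I| = 0.0001214 A, ∠I = 133.6°.

I = 0.0001214∠133.6° A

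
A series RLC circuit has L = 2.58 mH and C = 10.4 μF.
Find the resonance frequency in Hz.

Step 1 — Resonance condition Im(Z)=0 gives ω₀ = 1/√(LC).
Step 2 — ω₀ = 1/√(0.00258·1.04e-05) = 6105 rad/s.
Step 3 — f₀ = ω₀/(2π) = 971.6 Hz.

f₀ = 971.6 Hz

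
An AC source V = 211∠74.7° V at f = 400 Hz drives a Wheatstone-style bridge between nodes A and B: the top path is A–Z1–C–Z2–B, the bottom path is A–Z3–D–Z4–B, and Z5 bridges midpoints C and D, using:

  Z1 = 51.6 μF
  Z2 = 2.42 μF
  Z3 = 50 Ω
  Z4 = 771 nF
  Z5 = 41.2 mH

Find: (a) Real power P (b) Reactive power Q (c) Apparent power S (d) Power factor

Step 1 — Angular frequency: ω = 2π·f = 2π·400 = 2513 rad/s.
Step 2 — Component impedances:
  Z1: Z = 1/(jωC) = -j/(ω·C) = 0 - j7.711 Ω
  Z2: Z = 1/(jωC) = -j/(ω·C) = 0 - j164.4 Ω
  Z3: Z = R = 50 Ω
  Z4: Z = 1/(jωC) = -j/(ω·C) = 0 - j516.1 Ω
  Z5: Z = jωL = j·2513·0.0412 = 0 + j103.5 Ω
Step 3 — Bridge requires nodal analysis (the Z5 bridge couples midpoints C and D, so the two paths cannot be reduced to a simple series/parallel combination). Setting node B to ground and injecting 1 A at node A, the 3-node admittance system at A, C, D solves to V_A = Z_AB = 1.524 - j128.8 Ω = 128.8∠-89.3° Ω.
Step 4 — Source phasor: V = 211∠74.7° V = 55.68 + j203.5 V.
Step 5 — Current: I = V / Z = -1.575 + j0.4511 A = 1.639∠164.0° A.
Step 6 — Complex power: S = V·I* = 4.091 - j345.7 VA.
Step 7 — Real power: P = Re(S) = 4.091 W.
Step 8 — Reactive power: Q = Im(S) = -345.7 VAR.
Step 9 — Apparent power: |S| = 345.7 VA.
Step 10 — Power factor: PF = P/|S| = 0.01183 (leading).

(a) P = 4.091 W  (b) Q = -345.7 VAR  (c) S = 345.7 VA  (d) PF = 0.01183 (leading)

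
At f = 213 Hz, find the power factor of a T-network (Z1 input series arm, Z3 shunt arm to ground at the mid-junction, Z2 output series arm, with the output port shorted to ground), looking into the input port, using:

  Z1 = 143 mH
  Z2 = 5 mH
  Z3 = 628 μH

Step 1 — Angular frequency: ω = 2π·f = 2π·213 = 1338 rad/s.
Step 2 — Component impedances:
  Z1: Z = jωL = j·1338·0.143 = 0 + j191.4 Ω
  Z2: Z = jωL = j·1338·0.005 = 0 + j6.692 Ω
  Z3: Z = jωL = j·1338·0.000628 = 0 + j0.8405 Ω
Step 3 — With the output port shorted to ground, the output series arm Z2 runs from the junction to ground; the shunt arm Z3 also runs from the junction to ground. They appear in parallel: Z3 || Z2 = 0 + j0.7467 Ω.
Step 4 — Series with input arm Z1: Z_in = Z1 + (Z3 || Z2) = 0 + j192.1 Ω = 192.1∠90.0° Ω.
Step 5 — Power factor: PF = cos(φ) = Re(Z)/|Z| = 0/192.1 = 0.
Step 6 — Type: Im(Z) = 192.1 ⇒ lagging (phase φ = 90.0°).

PF = 0 (lagging, φ = 90.0°)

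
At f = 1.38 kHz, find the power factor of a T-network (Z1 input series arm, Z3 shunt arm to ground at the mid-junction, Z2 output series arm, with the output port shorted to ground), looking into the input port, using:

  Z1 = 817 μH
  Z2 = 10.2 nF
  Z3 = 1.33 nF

Step 1 — Angular frequency: ω = 2π·f = 2π·1380 = 8671 rad/s.
Step 2 — Component impedances:
  Z1: Z = jωL = j·8671·0.000817 = 0 + j7.084 Ω
  Z2: Z = 1/(jωC) = -j/(ω·C) = 0 - j1.131e+04 Ω
  Z3: Z = 1/(jωC) = -j/(ω·C) = 0 - j8.671e+04 Ω
Step 3 — With the output port shorted to ground, the output series arm Z2 runs from the junction to ground; the shunt arm Z3 also runs from the junction to ground. They appear in parallel: Z3 || Z2 = 0 - j1e+04 Ω.
Step 4 — Series with input arm Z1: Z_in = Z1 + (Z3 || Z2) = 0 - j9995 Ω = 9995∠-90.0° Ω.
Step 5 — Power factor: PF = cos(φ) = Re(Z)/|Z| = 0/9995 = 0.
Step 6 — Type: Im(Z) = -9995 ⇒ leading (phase φ = -90.0°).

PF = 0 (leading, φ = -90.0°)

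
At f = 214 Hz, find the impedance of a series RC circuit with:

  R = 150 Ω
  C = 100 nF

Step 1 — Angular frequency: ω = 2π·f = 2π·214 = 1345 rad/s.
Step 2 — Component impedances:
  R: Z = R = 150 Ω
  C: Z = 1/(jωC) = -j/(ω·C) = 0 - j7437 Ω
Step 3 — Series combination: Z_total = R + C = 150 - j7437 Ω = 7439∠-88.8° Ω.

Z = 150 - j7437 Ω = 7439∠-88.8° Ω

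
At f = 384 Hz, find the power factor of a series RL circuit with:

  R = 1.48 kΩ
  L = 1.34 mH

Step 1 — Angular frequency: ω = 2π·f = 2π·384 = 2413 rad/s.
Step 2 — Component impedances:
  R: Z = R = 1480 Ω
  L: Z = jωL = j·2413·0.00134 = 0 + j3.233 Ω
Step 3 — Series combination: Z_total = R + L = 1480 + j3.233 Ω = 1480∠0.1° Ω.
Step 4 — Power factor: PF = cos(φ) = Re(Z)/|Z| = 1480/1480 = 1.
Step 5 — Type: Im(Z) = 3.233 ⇒ lagging (phase φ = 0.1°).

PF = 1 (lagging, φ = 0.1°)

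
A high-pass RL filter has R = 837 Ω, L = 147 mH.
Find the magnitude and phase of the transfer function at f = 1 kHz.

Step 1 — Angular frequency: ω = 2π·1000 = 6283 rad/s.
Step 2 — Transfer function: H(jω) = jωL/(R + jωL).
Step 3 — Numerator jωL = j·923.6; denominator R + jωL = 837 + j923.6.
Step 4 — H = 0.5491 + j0.4976.
Step 5 — Magnitude: |H| = 0.741 (-2.6 dB); phase: φ = 42.2°.

|H| = 0.741 (-2.6 dB), φ = 42.2°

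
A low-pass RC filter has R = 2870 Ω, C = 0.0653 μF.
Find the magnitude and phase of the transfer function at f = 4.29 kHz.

Step 1 — Angular frequency: ω = 2π·4290 = 2.695e+04 rad/s.
Step 2 — Transfer function: H(jω) = 1/(1 + jωRC).
Step 3 — Denominator: 1 + jωRC = 1 + j·2.695e+04·2870·6.53e-08 = 1 + j5.052.
Step 4 — H = 0.03771 - j0.1905.
Step 5 — Magnitude: |H| = 0.1942 (-14.2 dB); phase: φ = -78.8°.

|H| = 0.1942 (-14.2 dB), φ = -78.8°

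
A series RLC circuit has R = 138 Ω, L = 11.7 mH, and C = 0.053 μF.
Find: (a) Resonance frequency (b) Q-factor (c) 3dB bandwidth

Step 1 — Resonance: ω₀ = 1/√(LC) = 1/√(0.0117·5.3e-08) = 4.016e+04 rad/s.
Step 2 — f₀ = ω₀/(2π) = 6391 Hz.
Step 3 — Series Q: Q = ω₀L/R = 4.016e+04·0.0117/138 = 3.405.
Step 4 — Bandwidth: Δω = ω₀/Q = 1.179e+04 rad/s; BW = Δω/(2π) = 1877 Hz.

(a) f₀ = 6391 Hz  (b) Q = 3.405  (c) BW = 1877 Hz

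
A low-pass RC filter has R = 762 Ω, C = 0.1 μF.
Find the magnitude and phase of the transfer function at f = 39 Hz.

Step 1 — Angular frequency: ω = 2π·39 = 245 rad/s.
Step 2 — Transfer function: H(jω) = 1/(1 + jωRC).
Step 3 — Denominator: 1 + jωRC = 1 + j·245·762·1e-07 = 1 + j0.01867.
Step 4 — H = 0.9997 - j0.01867.
Step 5 — Magnitude: |H| = 0.9998 (-0.0 dB); phase: φ = -1.1°.

|H| = 0.9998 (-0.0 dB), φ = -1.1°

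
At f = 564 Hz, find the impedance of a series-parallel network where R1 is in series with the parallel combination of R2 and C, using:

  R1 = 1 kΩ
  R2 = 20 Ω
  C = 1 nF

Step 1 — Angular frequency: ω = 2π·f = 2π·564 = 3544 rad/s.
Step 2 — Component impedances:
  R1: Z = R = 1000 Ω
  R2: Z = R = 20 Ω
  C: Z = 1/(jωC) = -j/(ω·C) = 0 - j2.822e+05 Ω
Step 3 — Parallel branch: R2 || C = 1/(1/R2 + 1/C) = 20 - j0.001417 Ω.
Step 4 — Series with R1: Z_total = R1 + (R2 || C) = 1020 - j0.001417 Ω = 1020∠-0.0° Ω.

Z = 1020 - j0.001417 Ω = 1020∠-0.0° Ω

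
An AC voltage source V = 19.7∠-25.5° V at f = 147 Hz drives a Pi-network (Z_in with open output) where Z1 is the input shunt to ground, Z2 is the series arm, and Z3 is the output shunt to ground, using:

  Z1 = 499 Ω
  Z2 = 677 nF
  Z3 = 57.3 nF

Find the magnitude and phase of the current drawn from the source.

Step 1 — Angular frequency: ω = 2π·f = 2π·147 = 923.6 rad/s.
Step 2 — Component impedances:
  Z1: Z = R = 499 Ω
  Z2: Z = 1/(jωC) = -j/(ω·C) = 0 - j1599 Ω
  Z3: Z = 1/(jωC) = -j/(ω·C) = 0 - j1.89e+04 Ω
Step 3 — With open output, the series arm Z2 and the output shunt Z3 appear in series to ground: Z2 + Z3 = 0 - j2.049e+04 Ω.
Step 4 — Parallel with input shunt Z1: Z_in = Z1 || (Z2 + Z3) = 498.7 - j12.14 Ω = 498.9∠-1.4° Ω.
Step 5 — Source phasor: V = 19.7∠-25.5° V = 17.78 - j8.481 V.
Step 6 — Ohm's law: I = V / Z_total = (17.78 - j8.481) / (498.7 - j12.14) = 0.03605 - j0.01613 A.
Step 7 — Convert to polar: |I| = 0.03949 A, ∠I = -24.1°.

I = 0.03949∠-24.1° A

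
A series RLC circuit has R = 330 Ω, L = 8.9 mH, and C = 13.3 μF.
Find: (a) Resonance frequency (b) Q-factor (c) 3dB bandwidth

Step 1 — Resonance condition Im(Z)=0 gives ω₀ = 1/√(LC).
Step 2 — ω₀ = 1/√(0.0089·1.33e-05) = 2907 rad/s.
Step 3 — f₀ = ω₀/(2π) = 462.6 Hz.
Step 4 — Series Q: Q = ω₀L/R = 2907·0.0089/330 = 0.07839.
Step 5 — 3dB bandwidth: Δω = ω₀/Q = 3.708e+04 rad/s; BW = Δω/(2π) = 5901 Hz.

(a) f₀ = 462.6 Hz  (b) Q = 0.07839  (c) BW = 5901 Hz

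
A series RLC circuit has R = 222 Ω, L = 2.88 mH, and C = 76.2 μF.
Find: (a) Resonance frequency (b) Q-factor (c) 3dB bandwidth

Step 1 — Resonance: ω₀ = 1/√(LC) = 1/√(0.00288·7.62e-05) = 2135 rad/s.
Step 2 — f₀ = ω₀/(2π) = 339.7 Hz.
Step 3 — Series Q: Q = ω₀L/R = 2135·0.00288/222 = 0.02769.
Step 4 — Bandwidth: Δω = ω₀/Q = 7.708e+04 rad/s; BW = Δω/(2π) = 1.227e+04 Hz.

(a) f₀ = 339.7 Hz  (b) Q = 0.02769  (c) BW = 1.227e+04 Hz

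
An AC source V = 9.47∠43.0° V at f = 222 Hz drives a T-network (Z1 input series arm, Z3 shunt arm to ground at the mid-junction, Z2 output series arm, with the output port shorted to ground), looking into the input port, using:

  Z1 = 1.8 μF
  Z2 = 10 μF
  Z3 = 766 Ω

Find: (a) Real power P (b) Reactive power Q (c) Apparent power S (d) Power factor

Step 1 — Angular frequency: ω = 2π·f = 2π·222 = 1395 rad/s.
Step 2 — Component impedances:
  Z1: Z = 1/(jωC) = -j/(ω·C) = 0 - j398.3 Ω
  Z2: Z = 1/(jωC) = -j/(ω·C) = 0 - j71.69 Ω
  Z3: Z = R = 766 Ω
Step 3 — With the output port shorted to ground, the output series arm Z2 runs from the junction to ground; the shunt arm Z3 also runs from the junction to ground. They appear in parallel: Z3 || Z2 = 6.651 - j71.07 Ω.
Step 4 — Series with input arm Z1: Z_in = Z1 + (Z3 || Z2) = 6.651 - j469.4 Ω = 469.4∠-89.2° Ω.
Step 5 — Source phasor: V = 9.47∠43.0° V = 6.926 + j6.459 V.
Step 6 — Current: I = V / Z = -0.01355 + j0.01495 A = 0.02017∠132.2° A.
Step 7 — Complex power: S = V·I* = 0.002707 - j0.191 VA.
Step 8 — Real power: P = Re(S) = 0.002707 W.
Step 9 — Reactive power: Q = Im(S) = -0.191 VAR.
Step 10 — Apparent power: |S| = 0.1911 VA.
Step 11 — Power factor: PF = P/|S| = 0.01417 (leading).

(a) P = 0.002707 W  (b) Q = -0.191 VAR  (c) S = 0.1911 VA  (d) PF = 0.01417 (leading)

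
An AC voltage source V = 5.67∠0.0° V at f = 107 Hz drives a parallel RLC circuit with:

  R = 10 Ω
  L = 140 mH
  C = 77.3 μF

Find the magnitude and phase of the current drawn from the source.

Step 1 — Angular frequency: ω = 2π·f = 2π·107 = 672.3 rad/s.
Step 2 — Component impedances:
  R: Z = R = 10 Ω
  L: Z = jωL = j·672.3·0.14 = 0 + j94.12 Ω
  C: Z = 1/(jωC) = -j/(ω·C) = 0 - j19.24 Ω
Step 3 — Parallel combination: 1/Z_total = 1/R + 1/L + 1/C; Z_total = 8.54 - j3.531 Ω = 9.241∠-22.5° Ω.
Step 4 — Source phasor: V = 5.67∠0.0° V = 5.67 V.
Step 5 — Ohm's law: I = V / Z_total = (5.67) / (8.54 - j3.531) = 0.567 + j0.2344 A.
Step 6 — Convert to polar: |I| = 0.6135 A, ∠I = 22.5°.

I = 0.6135∠22.5° A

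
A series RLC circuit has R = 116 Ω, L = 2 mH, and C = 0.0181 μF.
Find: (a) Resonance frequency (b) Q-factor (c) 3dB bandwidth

Step 1 — Resonance condition Im(Z)=0 gives ω₀ = 1/√(LC).
Step 2 — ω₀ = 1/√(0.002·1.81e-08) = 1.662e+05 rad/s.
Step 3 — f₀ = ω₀/(2π) = 2.645e+04 Hz.
Step 4 — Series Q: Q = ω₀L/R = 1.662e+05·0.002/116 = 2.866.
Step 5 — 3dB bandwidth: Δω = ω₀/Q = 5.8e+04 rad/s; BW = Δω/(2π) = 9231 Hz.

(a) f₀ = 2.645e+04 Hz  (b) Q = 2.866  (c) BW = 9231 Hz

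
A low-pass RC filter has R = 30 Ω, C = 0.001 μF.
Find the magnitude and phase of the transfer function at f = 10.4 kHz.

Step 1 — Angular frequency: ω = 2π·1.04e+04 = 6.535e+04 rad/s.
Step 2 — Transfer function: H(jω) = 1/(1 + jωRC).
Step 3 — Denominator: 1 + jωRC = 1 + j·6.535e+04·30·1e-09 = 1 + j0.00196.
Step 4 — H = 1 - j0.00196.
Step 5 — Magnitude: |H| = 1 (-0.0 dB); phase: φ = -0.1°.

|H| = 1 (-0.0 dB), φ = -0.1°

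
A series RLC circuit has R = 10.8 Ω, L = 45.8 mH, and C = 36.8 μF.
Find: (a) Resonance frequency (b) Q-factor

Step 1 — Resonance condition Im(Z)=0 gives ω₀ = 1/√(LC).
Step 2 — ω₀ = 1/√(0.0458·3.68e-05) = 770.3 rad/s.
Step 3 — f₀ = ω₀/(2π) = 122.6 Hz.
Step 4 — Series Q: Q = ω₀L/R = 770.3·0.0458/10.8 = 3.267.

(a) f₀ = 122.6 Hz  (b) Q = 3.267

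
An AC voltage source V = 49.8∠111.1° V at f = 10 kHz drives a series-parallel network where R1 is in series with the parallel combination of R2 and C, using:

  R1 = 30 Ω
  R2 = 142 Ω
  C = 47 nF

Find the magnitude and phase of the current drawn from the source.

Step 1 — Angular frequency: ω = 2π·f = 2π·1e+04 = 6.283e+04 rad/s.
Step 2 — Component impedances:
  R1: Z = R = 30 Ω
  R2: Z = R = 142 Ω
  C: Z = 1/(jωC) = -j/(ω·C) = 0 - j338.6 Ω
Step 3 — Parallel branch: R2 || C = 1/(1/R2 + 1/C) = 120.8 - j50.64 Ω.
Step 4 — Series with R1: Z_total = R1 + (R2 || C) = 150.8 - j50.64 Ω = 159∠-18.6° Ω.
Step 5 — Source phasor: V = 49.8∠111.1° V = -17.93 + j46.46 V.
Step 6 — Ohm's law: I = V / Z_total = (-17.93 + j46.46) / (150.8 - j50.64) = -0.1999 + j0.241 A.
Step 7 — Convert to polar: |I| = 0.3131 A, ∠I = 129.7°.

I = 0.3131∠129.7° A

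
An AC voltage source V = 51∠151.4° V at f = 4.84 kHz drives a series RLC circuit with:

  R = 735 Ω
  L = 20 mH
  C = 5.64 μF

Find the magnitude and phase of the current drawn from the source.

Step 1 — Angular frequency: ω = 2π·f = 2π·4840 = 3.041e+04 rad/s.
Step 2 — Component impedances:
  R: Z = R = 735 Ω
  L: Z = jωL = j·3.041e+04·0.02 = 0 + j608.2 Ω
  C: Z = 1/(jωC) = -j/(ω·C) = 0 - j5.83 Ω
Step 3 — Series combination: Z_total = R + L + C = 735 + j602.4 Ω = 950.3∠39.3° Ω.
Step 4 — Source phasor: V = 51∠151.4° V = -44.78 + j24.41 V.
Step 5 — Ohm's law: I = V / Z_total = (-44.78 + j24.41) / (735 + j602.4) = -0.02016 + j0.04974 A.
Step 6 — Convert to polar: |I| = 0.05367 A, ∠I = 112.1°.

I = 0.05367∠112.1° A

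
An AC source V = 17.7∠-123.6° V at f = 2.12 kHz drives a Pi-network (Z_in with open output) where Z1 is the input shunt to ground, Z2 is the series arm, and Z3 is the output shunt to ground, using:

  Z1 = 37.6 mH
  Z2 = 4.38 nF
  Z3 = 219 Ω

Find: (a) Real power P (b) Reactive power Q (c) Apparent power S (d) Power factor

Step 1 — Angular frequency: ω = 2π·f = 2π·2120 = 1.332e+04 rad/s.
Step 2 — Component impedances:
  Z1: Z = jωL = j·1.332e+04·0.0376 = 0 + j500.8 Ω
  Z2: Z = 1/(jωC) = -j/(ω·C) = 0 - j1.714e+04 Ω
  Z3: Z = R = 219 Ω
Step 3 — With open output, the series arm Z2 and the output shunt Z3 appear in series to ground: Z2 + Z3 = 219 - j1.714e+04 Ω.
Step 4 — Parallel with input shunt Z1: Z_in = Z1 || (Z2 + Z3) = 0.1984 + j515.9 Ω = 515.9∠90.0° Ω.
Step 5 — Source phasor: V = 17.7∠-123.6° V = -9.795 - j14.74 V.
Step 6 — Current: I = V / Z = -0.02858 + j0.01897 A = 0.03431∠146.4° A.
Step 7 — Complex power: S = V·I* = 0.0002335 + j0.6072 VA.
Step 8 — Real power: P = Re(S) = 0.0002335 W.
Step 9 — Reactive power: Q = Im(S) = 0.6072 VAR.
Step 10 — Apparent power: |S| = 0.6072 VA.
Step 11 — Power factor: PF = P/|S| = 0.0003845 (lagging).

(a) P = 0.0002335 W  (b) Q = 0.6072 VAR  (c) S = 0.6072 VA  (d) PF = 0.0003845 (lagging)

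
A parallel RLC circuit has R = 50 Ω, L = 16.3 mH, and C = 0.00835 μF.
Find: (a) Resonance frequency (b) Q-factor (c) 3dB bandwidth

Step 1 — Resonance: ω₀ = 1/√(LC) = 1/√(0.0163·8.35e-09) = 8.572e+04 rad/s.
Step 2 — f₀ = ω₀/(2π) = 1.364e+04 Hz.
Step 3 — Parallel Q: Q = R/(ω₀L) = 50/(8.572e+04·0.0163) = 0.03579.
Step 4 — Bandwidth: Δω = ω₀/Q = 2.395e+06 rad/s; BW = Δω/(2π) = 3.812e+05 Hz.

(a) f₀ = 1.364e+04 Hz  (b) Q = 0.03579  (c) BW = 3.812e+05 Hz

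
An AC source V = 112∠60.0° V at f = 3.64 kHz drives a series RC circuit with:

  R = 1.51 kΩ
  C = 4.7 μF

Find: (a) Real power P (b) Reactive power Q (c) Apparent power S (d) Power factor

Step 1 — Angular frequency: ω = 2π·f = 2π·3640 = 2.287e+04 rad/s.
Step 2 — Component impedances:
  R: Z = R = 1510 Ω
  C: Z = 1/(jωC) = -j/(ω·C) = 0 - j9.303 Ω
Step 3 — Series combination: Z_total = R + C = 1510 - j9.303 Ω = 1510∠-0.4° Ω.
Step 4 — Source phasor: V = 112∠60.0° V = 56 + j96.99 V.
Step 5 — Current: I = V / Z = 0.03669 + j0.06446 A = 0.07417∠60.4° A.
Step 6 — Complex power: S = V·I* = 8.307 - j0.05118 VA.
Step 7 — Real power: P = Re(S) = 8.307 W.
Step 8 — Reactive power: Q = Im(S) = -0.05118 VAR.
Step 9 — Apparent power: |S| = 8.307 VA.
Step 10 — Power factor: PF = P/|S| = 1 (leading).

(a) P = 8.307 W  (b) Q = -0.05118 VAR  (c) S = 8.307 VA  (d) PF = 1 (leading)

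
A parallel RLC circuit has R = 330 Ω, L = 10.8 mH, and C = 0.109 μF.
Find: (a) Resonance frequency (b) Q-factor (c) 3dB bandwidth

Step 1 — Resonance: ω₀ = 1/√(LC) = 1/√(0.0108·1.09e-07) = 2.915e+04 rad/s.
Step 2 — f₀ = ω₀/(2π) = 4639 Hz.
Step 3 — Parallel Q: Q = R/(ω₀L) = 330/(2.915e+04·0.0108) = 1.048.
Step 4 — Bandwidth: Δω = ω₀/Q = 2.78e+04 rad/s; BW = Δω/(2π) = 4425 Hz.

(a) f₀ = 4639 Hz  (b) Q = 1.048  (c) BW = 4425 Hz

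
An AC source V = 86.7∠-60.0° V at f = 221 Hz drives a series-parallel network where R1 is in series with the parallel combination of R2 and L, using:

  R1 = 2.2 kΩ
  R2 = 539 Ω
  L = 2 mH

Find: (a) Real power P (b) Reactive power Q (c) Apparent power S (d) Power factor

Step 1 — Angular frequency: ω = 2π·f = 2π·221 = 1389 rad/s.
Step 2 — Component impedances:
  R1: Z = R = 2200 Ω
  R2: Z = R = 539 Ω
  L: Z = jωL = j·1389·0.002 = 0 + j2.777 Ω
Step 3 — Parallel branch: R2 || L = 1/(1/R2 + 1/L) = 0.01431 + j2.777 Ω.
Step 4 — Series with R1: Z_total = R1 + (R2 || L) = 2200 + j2.777 Ω = 2200∠0.1° Ω.
Step 5 — Source phasor: V = 86.7∠-60.0° V = 43.35 - j75.08 V.
Step 6 — Current: I = V / Z = 0.01966 - j0.03415 A = 0.03941∠-60.1° A.
Step 7 — Complex power: S = V·I* = 3.417 + j0.004313 VA.
Step 8 — Real power: P = Re(S) = 3.417 W.
Step 9 — Reactive power: Q = Im(S) = 0.004313 VAR.
Step 10 — Apparent power: |S| = 3.417 VA.
Step 11 — Power factor: PF = P/|S| = 1 (lagging).

(a) P = 3.417 W  (b) Q = 0.004313 VAR  (c) S = 3.417 VA  (d) PF = 1 (lagging)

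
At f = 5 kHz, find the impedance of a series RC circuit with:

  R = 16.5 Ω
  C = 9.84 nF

Step 1 — Angular frequency: ω = 2π·f = 2π·5000 = 3.142e+04 rad/s.
Step 2 — Component impedances:
  R: Z = R = 16.5 Ω
  C: Z = 1/(jωC) = -j/(ω·C) = 0 - j3235 Ω
Step 3 — Series combination: Z_total = R + C = 16.5 - j3235 Ω = 3235∠-89.7° Ω.

Z = 16.5 - j3235 Ω = 3235∠-89.7° Ω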